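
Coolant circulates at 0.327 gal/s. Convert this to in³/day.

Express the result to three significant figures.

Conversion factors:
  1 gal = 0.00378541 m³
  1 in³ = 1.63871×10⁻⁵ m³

0.327 gal/s × 0.00378541 m³/gal = 0.00123783 m³/s
0.00123783 m³/s ÷ 1.63871×10⁻⁵ m³/in³ × 86400 s/day = 6.52638×10⁶ in³/day

6.53×10⁶ in³/day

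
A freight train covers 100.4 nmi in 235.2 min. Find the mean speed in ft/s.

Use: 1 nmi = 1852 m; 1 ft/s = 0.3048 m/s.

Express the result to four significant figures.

43.23 ft/s

100.4 nmi × 1852 = 185941 m
235.2 min × 60 = 14112 s
v = d / t = 185941 m / 14112 s = 13.1761 m/s
13.1761 m/s ÷ (0.3048 m/s/ft/s) = 43.2287 ft/s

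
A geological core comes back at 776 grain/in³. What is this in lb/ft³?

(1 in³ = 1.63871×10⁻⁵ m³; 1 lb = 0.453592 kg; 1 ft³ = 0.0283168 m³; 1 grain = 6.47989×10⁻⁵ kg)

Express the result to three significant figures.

192 lb/ft³

776 grain/in³ × 6.47989×10⁻⁵ kg/grain ÷ 1.63871×10⁻⁵ m³/in³ = 3068.51 kg/m³
3068.51 kg/m³ ÷ 0.453592 kg/lb × 0.0283168 m³/ft³ = 191.561 lb/ft³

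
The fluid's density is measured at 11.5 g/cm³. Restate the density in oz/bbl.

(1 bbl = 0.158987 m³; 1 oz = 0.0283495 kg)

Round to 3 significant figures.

6.45×10⁴ oz/bbl

11.5 g/cm³ × 0.001 kg/g ÷ 10⁻⁶ m³/cm³ = 11500 kg/m³
11500 kg/m³ ÷ 0.0283495 kg/oz × 0.158987 m³/bbl = 64493.2 oz/bbl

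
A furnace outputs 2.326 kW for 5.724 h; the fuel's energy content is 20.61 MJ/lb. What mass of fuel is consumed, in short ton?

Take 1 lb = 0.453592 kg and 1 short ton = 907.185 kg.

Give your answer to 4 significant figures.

2.326 kW → 2326 W
5.724 h → 20606.4 s
E = P × t = 2326 × 20606.4 = 4.79305×10⁷ J
20.61 MJ/lb → 4.54373×10⁷ J/kg
m = E / e_s = 4.79305×10⁷ / 4.54373×10⁷ = 1.05487 kg
In short ton: 1.05487 / 907.185 = 0.00116279 short ton

0.001163 short ton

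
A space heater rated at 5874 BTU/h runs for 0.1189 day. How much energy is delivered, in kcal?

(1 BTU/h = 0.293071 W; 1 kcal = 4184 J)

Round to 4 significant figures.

4227 kcal

5874 BTU/h × 0.293071 = 1721.5 W
0.1189 day × 86400 = 10273 s
E = P × t = 1721.5 W × 10273 s = 1.7685×10⁷ J
1.7685×10⁷ J ÷ (4184 J/kcal) = 4226.82 kcal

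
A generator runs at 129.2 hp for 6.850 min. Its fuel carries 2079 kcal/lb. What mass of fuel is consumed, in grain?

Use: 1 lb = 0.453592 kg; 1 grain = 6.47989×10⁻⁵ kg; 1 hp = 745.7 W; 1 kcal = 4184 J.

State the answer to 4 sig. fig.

129.2 hp → 96344.4 W
6.850 min → 411 s
E = P × t = 96344.4 × 411 = 3.95975×10⁷ J
2079 kcal/lb → 1.9177×10⁷ J/kg
m = E / e_s = 3.95975×10⁷ / 1.9177×10⁷ = 2.06484 kg
In grain: 2.06484 / 6.47989×10⁻⁵ = 31865.4 grain

3.187×10⁴ grain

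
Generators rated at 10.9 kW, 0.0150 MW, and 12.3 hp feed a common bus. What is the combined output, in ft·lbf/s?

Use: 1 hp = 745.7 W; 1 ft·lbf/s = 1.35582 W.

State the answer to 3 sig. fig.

2.59×10⁴ ft·lbf/s

10.9 kW × 1000 → 10900 W
0.0150 MW × 1000000 → 15000 W
12.3 hp × 745.7 → 9172.11 W
Sum: 10900 + 15000 + 9172.11 = 35072.1 W
In ft·lbf/s: 35072.1 / 1.35582 = 25867.8 ft·lbf/s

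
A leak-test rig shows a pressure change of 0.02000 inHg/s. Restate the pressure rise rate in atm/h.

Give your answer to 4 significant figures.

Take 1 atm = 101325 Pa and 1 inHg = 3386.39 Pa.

0.02000 inHg/s × 3386.39 Pa/inHg = 67.7278 Pa/s
67.7278 Pa/s ÷ 101325 Pa/atm × 3600 s/h = 2.40632 atm/h

2.406 atm/h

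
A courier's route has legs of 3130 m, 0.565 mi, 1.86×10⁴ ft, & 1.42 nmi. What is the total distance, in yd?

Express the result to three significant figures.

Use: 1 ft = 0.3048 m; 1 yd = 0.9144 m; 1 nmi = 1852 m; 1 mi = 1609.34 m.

3130 m (already m)
0.565 mi × 1609.34 = 909.277 m
1.86×10⁴ ft × 0.3048 = 5669.28 m
1.42 nmi × 1852 = 2629.84 m
Sum: 3130 + 909.277 + 5669.28 + 2629.84 = 12338.4 m
In yd: 12338.4 / 0.9144 = 13493.4 yd

1.35×10⁴ yd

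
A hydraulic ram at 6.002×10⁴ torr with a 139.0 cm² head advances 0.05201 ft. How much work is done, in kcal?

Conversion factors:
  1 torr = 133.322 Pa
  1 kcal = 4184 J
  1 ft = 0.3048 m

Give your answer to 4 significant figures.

0.4214 kcal

6.002×10⁴ torr → 8.00199×10⁶ Pa
139.0 cm² → 0.0139 m²
F = P × A = 8.00199×10⁶ × 0.0139 = 111228 N
0.05201 ft → 0.0158526 m
W = F × d = 111228 × 0.0158526 = 1763.25 J
In kcal: 1763.25 / 4184 = 0.421427 kcal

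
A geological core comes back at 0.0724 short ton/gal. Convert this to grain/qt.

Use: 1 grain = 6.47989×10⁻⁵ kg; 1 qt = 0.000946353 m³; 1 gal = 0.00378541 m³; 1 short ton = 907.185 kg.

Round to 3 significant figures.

2.53×10⁵ grain/qt

0.0724 short ton/gal × 907.185 kg/short ton ÷ 0.00378541 m³/gal = 17350.9 kg/m³
17350.9 kg/m³ ÷ 6.47989×10⁻⁵ kg/grain × 0.000946353 m³/qt = 253401 grain/qt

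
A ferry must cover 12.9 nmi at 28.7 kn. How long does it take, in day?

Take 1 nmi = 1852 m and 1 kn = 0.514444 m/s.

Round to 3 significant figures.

12.9 nmi × 1852 = 23890.8 m
28.7 kn × 0.514444 = 14.7645 m/s
t = d / v = 23890.8 m / 14.7645 m/s = 1618.12 s
1618.12 s ÷ (86400 s/day) = 0.0187282 day

0.0187 day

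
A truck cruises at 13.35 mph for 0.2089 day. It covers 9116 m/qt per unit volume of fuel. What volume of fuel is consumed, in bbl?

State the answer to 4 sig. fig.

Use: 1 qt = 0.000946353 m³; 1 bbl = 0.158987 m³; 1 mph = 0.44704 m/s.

0.07033 bbl

13.35 mph → 5.96798 m/s
0.2089 day → 18049 s
d = v × t = 5.96798 × 18049 = 107716 m
9116 m/qt → 9.63277×10⁶ m/m³
V = d / (distance per unit fuel) = 107716 / 9.63277×10⁶ = 0.0111822 m³
In bbl: 0.0111822 / 0.158987 = 0.0703341 bbl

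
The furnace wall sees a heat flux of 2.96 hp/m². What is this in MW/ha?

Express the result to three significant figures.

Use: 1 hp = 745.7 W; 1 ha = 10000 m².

2.96 hp/m² × 745.7 W/hp = 2207.27 W/m²
2207.27 W/m² ÷ 1000000 W/MW × 10000 m²/ha = 22.0727 MW/ha

22.1 MW/ha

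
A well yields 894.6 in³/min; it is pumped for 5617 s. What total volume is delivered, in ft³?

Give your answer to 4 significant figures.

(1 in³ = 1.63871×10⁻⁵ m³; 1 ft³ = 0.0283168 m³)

894.6 in³/min → 2.44332×10⁻⁴ m³/s
V = Q × t = 2.44332×10⁻⁴ × 5617 = 1.37241 m³
In ft³: 1.37241 / 0.0283168 = 48.4663 ft³

48.47 ft³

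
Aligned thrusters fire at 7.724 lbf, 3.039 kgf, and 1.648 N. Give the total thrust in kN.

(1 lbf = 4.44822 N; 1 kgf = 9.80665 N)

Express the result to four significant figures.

7.724 lbf × 4.44822 → 34.3581 N
3.039 kgf × 9.80665 → 29.8024 N
1.648 N (already N)
Total: 34.3581 + 29.8024 + 1.648 = 65.8085 N
In kN: 65.8085 / 1000 = 0.0658085 kN

0.06581 kN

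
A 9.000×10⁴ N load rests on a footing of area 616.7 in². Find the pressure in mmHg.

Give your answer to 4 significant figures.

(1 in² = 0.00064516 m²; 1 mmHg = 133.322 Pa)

616.7 in² × 0.00064516 = 0.39787 m²
P = F / A = 90000 N / 0.39787 m² = 226205 Pa
226205 Pa ÷ (133.322 Pa/mmHg) = 1696.68 mmHg

1697 mmHg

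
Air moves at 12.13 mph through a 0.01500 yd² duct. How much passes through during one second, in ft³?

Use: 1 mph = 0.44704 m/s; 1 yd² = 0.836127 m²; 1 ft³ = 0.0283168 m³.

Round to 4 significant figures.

12.13 mph × 0.44704 → 5.4226 m/s
0.01500 yd² × 0.836127 → 0.0125419 m²
V = v × A × t = 5.4226 m/s × 0.0125419 m² × 1 s = 0.0680097 m³
0.0680097 m³ ÷ (0.0283168 m³/ft³) = 2.40174 ft³

2.402 ft³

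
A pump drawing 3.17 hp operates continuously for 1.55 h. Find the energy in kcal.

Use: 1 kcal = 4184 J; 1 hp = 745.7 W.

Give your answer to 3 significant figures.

3150 kcal

3.17 hp × 745.7 → 2363.87 W
1.55 h × 3600 → 5580 s
E = P × t = 2363.87 W × 5580 s = 1.31904×10⁷ J
1.31904×10⁷ J ÷ (4184 J/kcal) = 3152.58 kcal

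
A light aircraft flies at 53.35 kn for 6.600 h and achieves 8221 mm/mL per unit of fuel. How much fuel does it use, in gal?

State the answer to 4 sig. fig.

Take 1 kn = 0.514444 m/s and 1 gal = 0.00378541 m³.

20.95 gal

53.35 kn → 27.4456 m/s
6.600 h → 23760 s
d = v × t = 27.4456 × 23760 = 652107 m
8221 mm/mL → 8.221×10⁶ m/m³
V = d / (distance per unit fuel) = 652107 / 8.221×10⁶ = 0.0793221 m³
In gal: 0.0793221 / 0.00378541 = 20.9547 gal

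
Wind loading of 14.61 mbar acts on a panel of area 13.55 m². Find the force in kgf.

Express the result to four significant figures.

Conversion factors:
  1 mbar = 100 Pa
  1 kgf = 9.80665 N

14.61 mbar × 100 → 1461 Pa
F = P × A = 1461 Pa × 13.55 m² = 19796.6 N
19796.6 N ÷ (9.80665 N/kgf) = 2018.69 kgf

2019 kgf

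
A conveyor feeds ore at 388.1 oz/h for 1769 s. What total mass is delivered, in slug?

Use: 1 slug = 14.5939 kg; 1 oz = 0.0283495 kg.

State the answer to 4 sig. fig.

0.3705 slug

388.1 oz/h → 0.00305623 kg/s
m = ṁ × t = 0.00305623 × 1769 = 5.40647 kg
In slug: 5.40647 / 14.5939 = 0.370461 slug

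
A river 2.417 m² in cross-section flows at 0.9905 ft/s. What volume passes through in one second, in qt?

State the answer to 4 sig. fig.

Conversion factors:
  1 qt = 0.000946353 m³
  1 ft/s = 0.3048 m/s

771.1 qt

0.9905 ft/s × 0.3048 → 0.301904 m/s
V = v × A × t = 0.301904 m/s × 2.417 m² × 1 s = 0.729702 m³
0.729702 m³ ÷ (0.000946353 m³/qt) = 771.067 qt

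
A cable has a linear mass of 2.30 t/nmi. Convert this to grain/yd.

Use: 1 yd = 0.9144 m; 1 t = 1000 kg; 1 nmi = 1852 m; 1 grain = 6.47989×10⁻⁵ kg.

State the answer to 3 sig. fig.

1.75×10⁴ grain/yd

2.30 t/nmi × 1000 kg/t ÷ 1852 m/nmi = 1.2419 kg/m
1.2419 kg/m ÷ 6.47989×10⁻⁵ kg/grain × 0.9144 m/yd = 17524.9 grain/yd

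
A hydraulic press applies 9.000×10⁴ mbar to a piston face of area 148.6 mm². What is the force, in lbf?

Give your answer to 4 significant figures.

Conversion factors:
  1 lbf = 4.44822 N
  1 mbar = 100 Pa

9.000×10⁴ mbar × 100 = 9×10⁶ Pa
148.6 mm² × 10⁻⁶ = 1.486×10⁻⁴ m²
F = P × A = 9×10⁶ Pa × 1.486×10⁻⁴ m² = 1337.4 N
1337.4 N ÷ (4.44822 N/lbf) = 300.66 lbf

300.7 lbf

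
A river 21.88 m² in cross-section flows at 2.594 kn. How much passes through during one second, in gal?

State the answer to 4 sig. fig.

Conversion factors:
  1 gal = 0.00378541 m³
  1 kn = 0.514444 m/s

2.594 kn × 0.514444 = 1.33447 m/s
V = v × A × t = 1.33447 m/s × 21.88 m² × 1 s = 29.1982 m³
29.1982 m³ ÷ (0.00378541 m³/gal) = 7713.35 gal

7713 gal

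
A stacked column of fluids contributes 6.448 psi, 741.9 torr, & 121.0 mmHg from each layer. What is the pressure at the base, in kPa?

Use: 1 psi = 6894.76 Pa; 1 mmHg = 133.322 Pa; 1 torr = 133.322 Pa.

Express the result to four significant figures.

159.5 kPa

6.448 psi × 6894.76 = 44457.4 Pa
741.9 torr × 133.322 = 98911.6 Pa
121.0 mmHg × 133.322 = 16132 Pa
Total: 44457.4 + 98911.6 + 16132 = 159501 Pa
In kPa: 159501 / 1000 = 159.501 kPa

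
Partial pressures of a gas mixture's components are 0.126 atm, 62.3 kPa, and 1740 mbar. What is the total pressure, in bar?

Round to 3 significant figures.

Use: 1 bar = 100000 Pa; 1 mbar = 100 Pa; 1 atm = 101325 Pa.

2.49 bar

0.126 atm × 101325 = 12767 Pa
62.3 kPa × 1000 = 62300 Pa
1740 mbar × 100 = 174000 Pa
Sum: 12767 + 62300 + 174000 = 249067 Pa
In bar: 249067 / 100000 = 2.49067 bar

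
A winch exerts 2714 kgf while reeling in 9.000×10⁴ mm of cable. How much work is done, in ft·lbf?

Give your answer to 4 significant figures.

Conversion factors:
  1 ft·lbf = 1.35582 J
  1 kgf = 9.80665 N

2714 kgf × 9.80665 → 26615.2 N
9.000×10⁴ mm × 0.001 → 90 m
W = F × d = 26615.2 N × 90 m = 2.39537×10⁶ J
2.39537×10⁶ J ÷ (1.35582 J/ft·lbf) = 1.76673×10⁶ ft·lbf

1.767×10⁶ ft·lbf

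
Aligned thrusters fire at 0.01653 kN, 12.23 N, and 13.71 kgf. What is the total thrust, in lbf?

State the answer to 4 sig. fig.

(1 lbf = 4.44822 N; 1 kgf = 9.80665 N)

36.69 lbf

0.01653 kN × 1000 = 16.53 N
12.23 N (already N)
13.71 kgf × 9.80665 = 134.449 N
Total: 16.53 + 12.23 + 134.449 = 163.209 N
In lbf: 163.209 / 4.44822 = 36.6909 lbf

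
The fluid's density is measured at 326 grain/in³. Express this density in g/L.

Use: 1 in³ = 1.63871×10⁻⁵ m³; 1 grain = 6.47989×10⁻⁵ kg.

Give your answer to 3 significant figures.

326 grain/in³ × 6.47989×10⁻⁵ kg/grain ÷ 1.63871×10⁻⁵ m³/in³ = 1289.09 kg/m³
1289.09 kg/m³ ÷ 0.001 kg/g × 0.001 m³/L = 1289.09 g/L

1290 g/L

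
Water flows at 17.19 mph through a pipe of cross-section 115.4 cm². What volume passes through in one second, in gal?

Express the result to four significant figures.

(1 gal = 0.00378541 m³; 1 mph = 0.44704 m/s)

17.19 mph × 0.44704 → 7.68462 m/s
115.4 cm² × 0.0001 → 0.01154 m²
V = v × A × t = 7.68462 m/s × 0.01154 m² × 1 s = 0.0886805 m³
0.0886805 m³ ÷ (0.00378541 m³/gal) = 23.4269 gal

23.43 gal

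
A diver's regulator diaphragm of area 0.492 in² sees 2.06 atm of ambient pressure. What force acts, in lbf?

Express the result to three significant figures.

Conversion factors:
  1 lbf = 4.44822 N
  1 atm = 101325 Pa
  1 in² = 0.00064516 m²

14.9 lbf

2.06 atm × 101325 = 208730 Pa
0.492 in² × 0.00064516 = 3.17419×10⁻⁴ m²
F = P × A = 208730 Pa × 3.17419×10⁻⁴ m² = 66.2549 N
66.2549 N ÷ (4.44822 N/lbf) = 14.8947 lbf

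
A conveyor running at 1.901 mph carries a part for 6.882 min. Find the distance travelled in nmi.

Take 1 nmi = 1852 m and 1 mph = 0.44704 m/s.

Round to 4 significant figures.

1.901 mph × 0.44704 = 0.849823 m/s
6.882 min × 60 = 412.92 s
d = v × t = 0.849823 m/s × 412.92 s = 350.909 m
350.909 m ÷ (1852 m/nmi) = 0.189476 nmi

0.1895 nmi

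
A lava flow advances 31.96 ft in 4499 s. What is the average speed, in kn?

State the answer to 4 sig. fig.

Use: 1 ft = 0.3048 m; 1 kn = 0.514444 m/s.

31.96 ft × 0.3048 = 9.74141 m
v = d / t = 9.74141 m / 4499 s = 0.00216524 m/s
0.00216524 m/s ÷ (0.514444 m/s/kn) = 0.00420889 kn

0.004209 kn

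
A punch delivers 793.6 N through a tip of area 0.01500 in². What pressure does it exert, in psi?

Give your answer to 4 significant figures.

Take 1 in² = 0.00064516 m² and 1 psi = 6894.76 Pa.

0.01500 in² × 0.00064516 → 9.6774×10⁻⁶ m²
P = F / A = 793.6 N / 9.6774×10⁻⁶ m² = 8.20055×10⁷ Pa
8.20055×10⁷ Pa ÷ (6894.76 Pa/psi) = 11893.9 psi

1.189×10⁴ psi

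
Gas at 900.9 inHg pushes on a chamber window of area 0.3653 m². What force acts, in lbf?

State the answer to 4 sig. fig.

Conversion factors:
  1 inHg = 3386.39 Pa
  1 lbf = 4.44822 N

900.9 inHg × 3386.39 → 3.0508×10⁶ Pa
F = P × A = 3.0508×10⁶ Pa × 0.3653 m² = 1.11446×10⁶ N
1.11446×10⁶ N ÷ (4.44822 N/lbf) = 250541 lbf

2.505×10⁵ lbf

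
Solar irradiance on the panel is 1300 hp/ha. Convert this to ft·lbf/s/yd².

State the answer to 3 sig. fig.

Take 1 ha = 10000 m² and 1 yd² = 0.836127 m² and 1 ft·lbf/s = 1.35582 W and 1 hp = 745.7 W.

59.8 ft·lbf/s/yd²

1300 hp/ha × 745.7 W/hp ÷ 10000 m²/ha = 96.941 W/m²
96.941 W/m² ÷ 1.35582 W/ft·lbf/s × 0.836127 m²/yd² = 59.783 ft·lbf/s/yd²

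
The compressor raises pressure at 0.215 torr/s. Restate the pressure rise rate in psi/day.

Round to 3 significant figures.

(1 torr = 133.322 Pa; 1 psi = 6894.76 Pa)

0.215 torr/s × 133.322 Pa/torr = 28.6642 Pa/s
28.6642 Pa/s ÷ 6894.76 Pa/psi × 86400 s/day = 359.198 psi/day

359 psi/day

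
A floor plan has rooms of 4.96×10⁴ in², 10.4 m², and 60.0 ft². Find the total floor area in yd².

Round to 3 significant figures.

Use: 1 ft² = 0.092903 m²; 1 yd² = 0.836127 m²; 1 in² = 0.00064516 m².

4.96×10⁴ in² × 0.00064516 = 31.9999 m²
10.4 m² (already m²)
60.0 ft² × 0.092903 = 5.57418 m²
Sum: 31.9999 + 10.4 + 5.57418 = 47.9741 m²
In yd²: 47.9741 / 0.836127 = 57.3766 yd²

57.4 yd²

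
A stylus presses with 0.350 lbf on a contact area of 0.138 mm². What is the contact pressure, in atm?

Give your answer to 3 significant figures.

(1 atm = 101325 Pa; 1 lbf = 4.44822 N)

111 atm

0.350 lbf × 4.44822 → 1.55688 N
0.138 mm² × 10⁻⁶ → 1.38×10⁻⁷ m²
P = F / A = 1.55688 N / 1.38×10⁻⁷ m² = 1.12817×10⁷ Pa
1.12817×10⁷ Pa ÷ (101325 Pa/atm) = 111.342 atm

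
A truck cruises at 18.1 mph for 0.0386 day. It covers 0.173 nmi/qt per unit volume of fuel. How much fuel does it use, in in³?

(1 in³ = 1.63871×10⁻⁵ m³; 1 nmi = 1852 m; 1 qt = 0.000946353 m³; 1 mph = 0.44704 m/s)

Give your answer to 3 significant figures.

18.1 mph → 8.09142 m/s
0.0386 day → 3335.04 s
d = v × t = 8.09142 × 3335.04 = 26985.2 m
0.173 nmi/qt → 338559 m/m³
V = d / (distance per unit fuel) = 26985.2 / 338559 = 0.079706 m³
In in³: 0.079706 / 1.63871×10⁻⁵ = 4863.95 in³

4860 in³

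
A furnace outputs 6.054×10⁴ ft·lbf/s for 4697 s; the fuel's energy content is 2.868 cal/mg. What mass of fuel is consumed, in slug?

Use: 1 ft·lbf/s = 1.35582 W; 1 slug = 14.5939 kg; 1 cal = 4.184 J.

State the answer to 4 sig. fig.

6.054×10⁴ ft·lbf/s → 82081.3 W
E = P × t = 82081.3 × 4697 = 3.85536×10⁸ J
2.868 cal/mg → 1.19997×10⁷ J/kg
m = E / e_s = 3.85536×10⁸ / 1.19997×10⁷ = 32.1288 kg
In slug: 32.1288 / 14.5939 = 2.20152 slug

2.202 slug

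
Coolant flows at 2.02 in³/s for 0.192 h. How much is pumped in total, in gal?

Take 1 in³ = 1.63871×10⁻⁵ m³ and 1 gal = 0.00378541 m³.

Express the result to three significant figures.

6.04 gal

2.02 in³/s → 3.31019×10⁻⁵ m³/s
0.192 h → 691.2 s
V = Q × t = 3.31019×10⁻⁵ × 691.2 = 0.02288 m³
In gal: 0.02288 / 0.00378541 = 6.04426 gal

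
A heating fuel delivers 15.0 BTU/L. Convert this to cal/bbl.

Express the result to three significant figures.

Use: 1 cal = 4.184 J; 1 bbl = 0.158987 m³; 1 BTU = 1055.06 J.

6.01×10⁵ cal/bbl

15.0 BTU/L × 1055.06 J/BTU ÷ 0.001 m³/L = 1.58259×10⁷ J/m³
1.58259×10⁷ J/m³ ÷ 4.184 J/cal × 0.158987 m³/bbl = 601365 cal/bbl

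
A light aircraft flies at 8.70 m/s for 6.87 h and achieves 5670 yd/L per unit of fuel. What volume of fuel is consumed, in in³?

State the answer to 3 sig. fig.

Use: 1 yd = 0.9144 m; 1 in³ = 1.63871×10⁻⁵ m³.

6.87 h → 24732 s
d = v × t = 8.7 × 24732 = 215168 m
5670 yd/L → 5.18465×10⁶ m/m³
V = d / (distance per unit fuel) = 215168 / 5.18465×10⁶ = 0.041501 m³
In in³: 0.041501 / 1.63871×10⁻⁵ = 2532.54 in³

2530 in³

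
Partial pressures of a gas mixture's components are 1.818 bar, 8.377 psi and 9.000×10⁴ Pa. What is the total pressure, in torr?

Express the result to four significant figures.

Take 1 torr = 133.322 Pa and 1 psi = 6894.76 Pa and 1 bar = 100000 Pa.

1.818 bar × 100000 = 181800 Pa
8.377 psi × 6894.76 = 57757.4 Pa
9.000×10⁴ Pa (already Pa)
Combined: 181800 + 57757.4 + 90000 = 329557 Pa
In torr: 329557 / 133.322 = 2471.89 torr

2472 torr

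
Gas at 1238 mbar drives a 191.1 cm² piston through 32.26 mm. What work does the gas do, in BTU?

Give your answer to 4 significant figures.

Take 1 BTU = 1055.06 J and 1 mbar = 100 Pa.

1238 mbar → 123800 Pa
191.1 cm² → 0.01911 m²
F = P × A = 123800 × 0.01911 = 2365.82 N
32.26 mm → 0.03226 m
W = F × d = 2365.82 × 0.03226 = 76.3214 J
In BTU: 76.3214 / 1055.06 = 0.0723384 BTU

0.07234 BTU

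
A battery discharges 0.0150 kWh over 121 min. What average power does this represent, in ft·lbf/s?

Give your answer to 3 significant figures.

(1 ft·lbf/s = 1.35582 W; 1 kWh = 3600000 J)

5.49 ft·lbf/s

0.0150 kWh × 3600000 = 54000 J
121 min × 60 = 7260 s
P = E / t = 54000 J / 7260 s = 7.43802 W
7.43802 W ÷ (1.35582 W/ft·lbf/s) = 5.48599 ft·lbf/s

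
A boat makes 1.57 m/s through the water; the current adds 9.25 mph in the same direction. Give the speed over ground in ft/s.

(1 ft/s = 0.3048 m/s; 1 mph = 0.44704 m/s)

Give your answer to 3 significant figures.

1.57 m/s (already m/s)
9.25 mph × 0.44704 = 4.13512 m/s
Total: 1.57 + 4.13512 = 5.70512 m/s
In ft/s: 5.70512 / 0.3048 = 18.7176 ft/s

18.7 ft/s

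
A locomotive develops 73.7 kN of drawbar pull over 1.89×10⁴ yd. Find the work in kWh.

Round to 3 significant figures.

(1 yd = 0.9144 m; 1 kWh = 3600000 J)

354 kWh

73.7 kN × 1000 → 73700 N
1.89×10⁴ yd × 0.9144 → 17282.2 m
W = F × d = 73700 N × 17282.2 m = 1.2737×10⁹ J
1.2737×10⁹ J ÷ (3600000 J/kWh) = 353.806 kWh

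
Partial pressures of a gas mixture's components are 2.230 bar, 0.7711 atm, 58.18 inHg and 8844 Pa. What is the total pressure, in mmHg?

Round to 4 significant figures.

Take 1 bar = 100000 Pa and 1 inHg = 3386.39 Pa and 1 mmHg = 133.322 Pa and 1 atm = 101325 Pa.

3803 mmHg

2.230 bar × 100000 → 223000 Pa
0.7711 atm × 101325 → 78131.7 Pa
58.18 inHg × 3386.39 → 197020 Pa
8844 Pa (already Pa)
Sum: 223000 + 78131.7 + 197020 + 8844 = 506996 Pa
In mmHg: 506996 / 133.322 = 3802.79 mmHg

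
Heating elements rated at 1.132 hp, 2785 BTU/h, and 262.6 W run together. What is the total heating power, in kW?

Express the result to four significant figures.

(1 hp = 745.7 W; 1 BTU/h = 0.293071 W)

1.132 hp × 745.7 = 844.132 W
2785 BTU/h × 0.293071 = 816.203 W
262.6 W (already W)
Sum: 844.132 + 816.203 + 262.6 = 1922.94 W
In kW: 1922.94 / 1000 = 1.92294 kW

1.923 kW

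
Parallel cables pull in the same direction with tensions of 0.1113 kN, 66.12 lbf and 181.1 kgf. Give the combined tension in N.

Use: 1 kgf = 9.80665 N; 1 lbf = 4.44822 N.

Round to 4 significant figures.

0.1113 kN × 1000 = 111.3 N
66.12 lbf × 4.44822 = 294.116 N
181.1 kgf × 9.80665 = 1775.98 N
Combined: 111.3 + 294.116 + 1775.98 = 2181.4 N

2181 N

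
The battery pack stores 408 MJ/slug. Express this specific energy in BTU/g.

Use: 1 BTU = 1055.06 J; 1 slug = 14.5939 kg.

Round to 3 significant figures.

408 MJ/slug × 1000000 J/MJ ÷ 14.5939 kg/slug = 2.79569×10⁷ J/kg
2.79569×10⁷ J/kg ÷ 1055.06 J/BTU × 0.001 kg/g = 26.4979 BTU/g

26.5 BTU/g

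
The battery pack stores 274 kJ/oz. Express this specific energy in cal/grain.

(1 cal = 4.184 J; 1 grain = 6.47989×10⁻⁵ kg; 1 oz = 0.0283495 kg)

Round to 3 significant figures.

150 cal/grain

274 kJ/oz × 1000 J/kJ ÷ 0.0283495 kg/oz = 9.66507×10⁶ J/kg
9.66507×10⁶ J/kg ÷ 4.184 J/cal × 6.47989×10⁻⁵ kg/grain = 149.686 cal/grain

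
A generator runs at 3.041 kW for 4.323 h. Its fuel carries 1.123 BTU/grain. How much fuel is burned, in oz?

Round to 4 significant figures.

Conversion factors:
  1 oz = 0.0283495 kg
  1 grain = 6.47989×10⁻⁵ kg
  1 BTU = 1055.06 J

3.041 kW → 3041 W
4.323 h → 15562.8 s
E = P × t = 3041 × 15562.8 = 4.73265×10⁷ J
1.123 BTU/grain → 1.82848×10⁷ J/kg
m = E / e_s = 4.73265×10⁷ / 1.82848×10⁷ = 2.5883 kg
In oz: 2.5883 / 0.0283495 = 91.2997 oz

91.30 oz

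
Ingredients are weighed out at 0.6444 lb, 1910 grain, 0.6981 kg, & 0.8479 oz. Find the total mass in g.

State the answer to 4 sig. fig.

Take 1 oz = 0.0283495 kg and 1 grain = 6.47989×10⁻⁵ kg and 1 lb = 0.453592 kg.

0.6444 lb × 0.453592 = 0.292295 kg
1910 grain × 6.47989×10⁻⁵ = 0.123766 kg
0.6981 kg (already kg)
0.8479 oz × 0.0283495 = 0.0240375 kg
Total: 0.292295 + 0.123766 + 0.6981 + 0.0240375 = 1.1382 kg
In g: 1.1382 / 0.001 = 1138.2 g

1138 g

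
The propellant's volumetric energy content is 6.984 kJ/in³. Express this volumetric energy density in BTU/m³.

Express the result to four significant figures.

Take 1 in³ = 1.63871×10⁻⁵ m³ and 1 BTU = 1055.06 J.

6.984 kJ/in³ × 1000 J/kJ ÷ 1.63871×10⁻⁵ m³/in³ = 4.26189×10⁸ J/m³
4.26189×10⁸ J/m³ ÷ 1055.06 J/BTU = 403948 BTU/m³

4.039×10⁵ BTU/m³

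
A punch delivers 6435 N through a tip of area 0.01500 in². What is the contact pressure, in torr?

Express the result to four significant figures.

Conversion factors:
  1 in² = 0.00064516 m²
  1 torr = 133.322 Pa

0.01500 in² × 0.00064516 = 9.6774×10⁻⁶ m²
P = F / A = 6435 N / 9.6774×10⁻⁶ m² = 6.64951×10⁸ Pa
6.64951×10⁸ Pa ÷ (133.322 Pa/torr) = 4.98756×10⁶ torr

4.988×10⁶ torr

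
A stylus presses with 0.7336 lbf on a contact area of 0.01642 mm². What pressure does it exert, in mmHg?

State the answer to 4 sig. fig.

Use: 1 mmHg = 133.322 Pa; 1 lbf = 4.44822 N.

1.491×10⁶ mmHg

0.7336 lbf × 4.44822 = 3.26321 N
0.01642 mm² × 10⁻⁶ = 1.642×10⁻⁸ m²
P = F / A = 3.26321 N / 1.642×10⁻⁸ m² = 1.98734×10⁸ Pa
1.98734×10⁸ Pa ÷ (133.322 Pa/mmHg) = 1.49063×10⁶ mmHg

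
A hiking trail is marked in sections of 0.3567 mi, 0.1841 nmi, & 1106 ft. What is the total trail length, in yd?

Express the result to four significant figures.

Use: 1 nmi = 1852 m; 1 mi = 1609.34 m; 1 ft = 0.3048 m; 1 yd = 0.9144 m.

0.3567 mi × 1609.34 = 574.052 m
0.1841 nmi × 1852 = 340.953 m
1106 ft × 0.3048 = 337.109 m
Total: 574.052 + 340.953 + 337.109 = 1252.11 m
In yd: 1252.11 / 0.9144 = 1369.32 yd

1369 yd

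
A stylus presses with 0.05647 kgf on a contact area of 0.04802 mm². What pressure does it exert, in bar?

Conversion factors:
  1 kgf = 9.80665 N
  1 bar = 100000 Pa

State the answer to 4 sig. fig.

0.05647 kgf × 9.80665 = 0.553782 N
0.04802 mm² × 10⁻⁶ = 4.802×10⁻⁸ m²
P = F / A = 0.553782 N / 4.802×10⁻⁸ m² = 1.15323×10⁷ Pa
1.15323×10⁷ Pa ÷ (100000 Pa/bar) = 115.323 bar

115.3 bar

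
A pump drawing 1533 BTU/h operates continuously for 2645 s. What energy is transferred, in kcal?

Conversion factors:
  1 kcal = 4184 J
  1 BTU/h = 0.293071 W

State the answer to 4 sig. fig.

284.0 kcal

1533 BTU/h × 0.293071 = 449.278 W
E = P × t = 449.278 W × 2645 s = 1.18834×10⁶ J
1.18834×10⁶ J ÷ (4184 J/kcal) = 284.02 kcal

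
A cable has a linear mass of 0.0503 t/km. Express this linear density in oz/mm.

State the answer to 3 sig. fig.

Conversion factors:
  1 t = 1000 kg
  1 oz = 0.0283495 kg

0.0503 t/km × 1000 kg/t ÷ 1000 m/km = 0.0503 kg/m
0.0503 kg/m ÷ 0.0283495 kg/oz × 0.001 m/mm = 0.00177428 oz/mm

0.00177 oz/mm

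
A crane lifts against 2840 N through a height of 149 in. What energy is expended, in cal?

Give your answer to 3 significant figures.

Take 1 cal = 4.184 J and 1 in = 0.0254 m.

2570 cal

149 in × 0.0254 → 3.7846 m
W = F × d = 2840 N × 3.7846 m = 10748.3 J
10748.3 J ÷ (4.184 J/cal) = 2568.91 cal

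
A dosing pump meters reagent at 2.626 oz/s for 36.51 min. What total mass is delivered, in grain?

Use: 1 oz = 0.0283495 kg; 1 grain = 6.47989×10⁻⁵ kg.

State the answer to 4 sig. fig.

2.626 oz/s → 0.0744458 kg/s
36.51 min → 2190.6 s
m = ṁ × t = 0.0744458 × 2190.6 = 163.081 kg
In grain: 163.081 / 6.47989×10⁻⁵ = 2.51672×10⁶ grain

2.517×10⁶ grain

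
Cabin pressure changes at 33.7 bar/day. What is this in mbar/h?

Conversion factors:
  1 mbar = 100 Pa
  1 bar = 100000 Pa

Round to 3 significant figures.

33.7 bar/day × 100000 Pa/bar ÷ 86400 s/day = 39.0046 Pa/s
39.0046 Pa/s ÷ 100 Pa/mbar × 3600 s/h = 1404.17 mbar/h

1400 mbar/h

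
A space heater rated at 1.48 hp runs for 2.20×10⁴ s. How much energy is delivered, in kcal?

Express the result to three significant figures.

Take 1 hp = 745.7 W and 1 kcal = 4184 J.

5800 kcal

1.48 hp × 745.7 = 1103.64 W
E = P × t = 1103.64 W × 22000 s = 2.42801×10⁷ J
2.42801×10⁷ J ÷ (4184 J/kcal) = 5803.08 kcal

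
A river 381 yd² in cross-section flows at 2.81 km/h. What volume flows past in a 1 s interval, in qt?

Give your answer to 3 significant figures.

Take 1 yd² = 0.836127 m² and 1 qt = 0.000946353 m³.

2.81 km/h × (1/3.6) → 0.780556 m/s
381 yd² × 0.836127 → 318.564 m²
V = v × A × t = 0.780556 m/s × 318.564 m² × 1 s = 248.657 m³
248.657 m³ ÷ (0.000946353 m³/qt) = 262753 qt

2.63×10⁵ qt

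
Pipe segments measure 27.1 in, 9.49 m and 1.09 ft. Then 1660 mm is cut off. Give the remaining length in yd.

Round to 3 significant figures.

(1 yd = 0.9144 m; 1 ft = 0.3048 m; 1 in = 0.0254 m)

9.68 yd

27.1 in × 0.0254 → 0.68834 m
9.49 m (already m)
1.09 ft × 0.3048 → 0.332232 m
1660 mm × 0.001 → 1.66 m
Result: 0.68834 + 9.49 + 0.332232 − 1.66 = 8.85057 m
In yd: 8.85057 / 0.9144 = 9.6791 yd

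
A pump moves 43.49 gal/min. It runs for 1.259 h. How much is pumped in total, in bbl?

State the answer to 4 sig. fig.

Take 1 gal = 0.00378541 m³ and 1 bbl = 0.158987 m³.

78.22 bbl

43.49 gal/min → 0.00274379 m³/s
1.259 h → 4532.4 s
V = Q × t = 0.00274379 × 4532.4 = 12.436 m³
In bbl: 12.436 / 0.158987 = 78.2202 bbl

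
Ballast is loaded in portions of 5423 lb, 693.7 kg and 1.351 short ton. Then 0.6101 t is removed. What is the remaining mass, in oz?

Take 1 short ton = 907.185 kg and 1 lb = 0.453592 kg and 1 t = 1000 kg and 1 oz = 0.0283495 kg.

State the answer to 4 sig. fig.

5423 lb × 0.453592 → 2459.83 kg
693.7 kg (already kg)
1.351 short ton × 907.185 → 1225.61 kg
0.6101 t × 1000 → 610.1 kg
Sum: 2459.83 + 693.7 + 1225.61 − 610.1 = 3769.04 kg
In oz: 3769.04 / 0.0283495 = 132949 oz

1.329×10⁵ oz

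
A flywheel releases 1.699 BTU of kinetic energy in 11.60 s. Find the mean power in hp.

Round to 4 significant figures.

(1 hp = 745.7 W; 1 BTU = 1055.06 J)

1.699 BTU × 1055.06 = 1792.55 J
P = E / t = 1792.55 J / 11.6 s = 154.53 W
154.53 W ÷ (745.7 W/hp) = 0.207228 hp

0.2072 hp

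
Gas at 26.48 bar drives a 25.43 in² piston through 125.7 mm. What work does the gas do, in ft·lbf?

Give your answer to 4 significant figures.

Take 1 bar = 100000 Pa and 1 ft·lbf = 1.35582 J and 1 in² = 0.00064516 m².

26.48 bar → 2.648×10⁶ Pa
25.43 in² → 0.0164064 m²
F = P × A = 2.648×10⁶ × 0.0164064 = 43444.1 N
125.7 mm → 0.1257 m
W = F × d = 43444.1 × 0.1257 = 5460.92 J
In ft·lbf: 5460.92 / 1.35582 = 4027.76 ft·lbf

4028 ft·lbf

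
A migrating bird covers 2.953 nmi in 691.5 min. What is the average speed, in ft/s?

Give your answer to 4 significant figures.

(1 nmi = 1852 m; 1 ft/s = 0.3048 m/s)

2.953 nmi × 1852 = 5468.96 m
691.5 min × 60 = 41490 s
v = d / t = 5468.96 m / 41490 s = 0.131814 m/s
0.131814 m/s ÷ (0.3048 m/s/ft/s) = 0.432461 ft/s

0.4325 ft/s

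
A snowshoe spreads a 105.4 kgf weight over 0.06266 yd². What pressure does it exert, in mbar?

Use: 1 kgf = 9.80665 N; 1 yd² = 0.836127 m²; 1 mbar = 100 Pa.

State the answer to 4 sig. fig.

105.4 kgf × 9.80665 = 1033.62 N
0.06266 yd² × 0.836127 = 0.0523917 m²
P = F / A = 1033.62 N / 0.0523917 m² = 19728.7 Pa
19728.7 Pa ÷ (100 Pa/mbar) = 197.287 mbar

197.3 mbar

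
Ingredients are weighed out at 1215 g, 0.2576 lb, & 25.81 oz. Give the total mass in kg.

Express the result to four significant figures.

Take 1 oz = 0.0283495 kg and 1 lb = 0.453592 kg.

2.064 kg

1215 g × 0.001 = 1.215 kg
0.2576 lb × 0.453592 = 0.116845 kg
25.81 oz × 0.0283495 = 0.731701 kg
Sum: 1.215 + 0.116845 + 0.731701 = 2.06355 kg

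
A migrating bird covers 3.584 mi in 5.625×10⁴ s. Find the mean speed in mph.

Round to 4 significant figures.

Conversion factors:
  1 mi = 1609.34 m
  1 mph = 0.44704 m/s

3.584 mi × 1609.34 = 5767.87 m
v = d / t = 5767.87 m / 56250 s = 0.10254 m/s
0.10254 m/s ÷ (0.44704 m/s/mph) = 0.229375 mph

0.2294 mph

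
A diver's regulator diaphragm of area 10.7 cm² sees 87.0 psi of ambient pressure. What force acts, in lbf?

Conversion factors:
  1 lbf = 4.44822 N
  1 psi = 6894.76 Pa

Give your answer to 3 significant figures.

87.0 psi × 6894.76 = 599844 Pa
10.7 cm² × 0.0001 = 0.00107 m²
F = P × A = 599844 Pa × 0.00107 m² = 641.833 N
641.833 N ÷ (4.44822 N/lbf) = 144.29 lbf

144 lbf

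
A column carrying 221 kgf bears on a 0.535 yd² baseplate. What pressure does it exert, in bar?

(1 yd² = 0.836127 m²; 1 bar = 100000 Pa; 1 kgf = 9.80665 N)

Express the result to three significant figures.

0.0484 bar

221 kgf × 9.80665 → 2167.27 N
0.535 yd² × 0.836127 → 0.447328 m²
P = F / A = 2167.27 N / 0.447328 m² = 4844.92 Pa
4844.92 Pa ÷ (100000 Pa/bar) = 0.0484492 bar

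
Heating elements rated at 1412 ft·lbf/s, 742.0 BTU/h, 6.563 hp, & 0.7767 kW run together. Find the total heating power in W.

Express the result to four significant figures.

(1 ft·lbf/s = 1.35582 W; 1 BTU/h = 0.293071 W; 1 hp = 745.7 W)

1412 ft·lbf/s × 1.35582 = 1914.42 W
742.0 BTU/h × 0.293071 = 217.459 W
6.563 hp × 745.7 = 4894.03 W
0.7767 kW × 1000 = 776.7 W
Sum: 1914.42 + 217.459 + 4894.03 + 776.7 = 7802.61 W

7803 W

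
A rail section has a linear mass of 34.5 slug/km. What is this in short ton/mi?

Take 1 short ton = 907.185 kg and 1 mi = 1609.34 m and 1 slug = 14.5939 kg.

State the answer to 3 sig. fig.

34.5 slug/km × 14.5939 kg/slug ÷ 1000 m/km = 0.50349 kg/m
0.50349 kg/m ÷ 907.185 kg/short ton × 1609.34 m/mi = 0.893188 short ton/mi

0.893 short ton/mi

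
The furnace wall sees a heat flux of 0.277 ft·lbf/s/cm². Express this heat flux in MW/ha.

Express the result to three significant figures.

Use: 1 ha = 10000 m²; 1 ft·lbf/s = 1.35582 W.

37.6 MW/ha

0.277 ft·lbf/s/cm² × 1.35582 W/ft·lbf/s ÷ 0.0001 m²/cm² = 3755.62 W/m²
3755.62 W/m² ÷ 1000000 W/MW × 10000 m²/ha = 37.5562 MW/ha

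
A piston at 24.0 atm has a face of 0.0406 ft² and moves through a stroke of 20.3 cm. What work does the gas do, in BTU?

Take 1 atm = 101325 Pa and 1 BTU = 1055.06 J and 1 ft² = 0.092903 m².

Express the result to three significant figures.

24.0 atm → 2.4318×10⁶ Pa
0.0406 ft² → 0.00377186 m²
F = P × A = 2.4318×10⁶ × 0.00377186 = 9172.41 N
20.3 cm → 0.203 m
W = F × d = 9172.41 × 0.203 = 1862 J
In BTU: 1862 / 1055.06 = 1.76483 BTU

1.76 BTU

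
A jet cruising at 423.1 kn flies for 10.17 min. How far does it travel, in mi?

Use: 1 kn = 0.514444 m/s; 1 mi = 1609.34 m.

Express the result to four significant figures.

423.1 kn × 0.514444 → 217.661 m/s
10.17 min × 60 → 610.2 s
d = v × t = 217.661 m/s × 610.2 s = 132817 m
132817 m ÷ (1609.34 m/mi) = 82.5289 mi

82.53 mi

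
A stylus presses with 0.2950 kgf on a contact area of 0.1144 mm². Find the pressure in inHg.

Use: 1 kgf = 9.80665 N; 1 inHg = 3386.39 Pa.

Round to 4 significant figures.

0.2950 kgf × 9.80665 → 2.89296 N
0.1144 mm² × 10⁻⁶ → 1.144×10⁻⁷ m²
P = F / A = 2.89296 N / 1.144×10⁻⁷ m² = 2.52881×10⁷ Pa
2.52881×10⁷ Pa ÷ (3386.39 Pa/inHg) = 7467.57 inHg

7468 inHg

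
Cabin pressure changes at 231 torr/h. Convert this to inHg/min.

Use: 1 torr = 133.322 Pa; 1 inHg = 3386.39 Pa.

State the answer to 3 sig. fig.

231 torr/h × 133.322 Pa/torr ÷ 3600 s/h = 8.55483 Pa/s
8.55483 Pa/s ÷ 3386.39 Pa/inHg × 60 s/min = 0.151574 inHg/min

0.152 inHg/min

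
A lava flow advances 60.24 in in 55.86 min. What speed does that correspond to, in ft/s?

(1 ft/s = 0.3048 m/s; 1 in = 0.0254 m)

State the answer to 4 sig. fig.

0.001498 ft/s

60.24 in × 0.0254 = 1.5301 m
55.86 min × 60 = 3351.6 s
v = d / t = 1.5301 m / 3351.6 s = 4.56528×10⁻⁴ m/s
4.56528×10⁻⁴ m/s ÷ (0.3048 m/s/ft/s) = 0.0014978 ft/s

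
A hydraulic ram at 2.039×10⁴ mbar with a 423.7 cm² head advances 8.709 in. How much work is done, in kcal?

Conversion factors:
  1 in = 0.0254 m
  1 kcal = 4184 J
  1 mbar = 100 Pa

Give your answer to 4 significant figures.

2.039×10⁴ mbar → 2.039×10⁶ Pa
423.7 cm² → 0.04237 m²
F = P × A = 2.039×10⁶ × 0.04237 = 86392.4 N
8.709 in → 0.221209 m
W = F × d = 86392.4 × 0.221209 = 19110.8 J
In kcal: 19110.8 / 4184 = 4.56759 kcal

4.568 kcal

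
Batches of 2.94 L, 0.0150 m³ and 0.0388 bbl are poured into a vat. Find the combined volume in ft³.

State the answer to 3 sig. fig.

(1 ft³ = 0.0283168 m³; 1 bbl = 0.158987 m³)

2.94 L × 0.001 = 0.00294 m³
0.0150 m³ (already m³)
0.0388 bbl × 0.158987 = 0.0061687 m³
Sum: 0.00294 + 0.015 + 0.0061687 = 0.0241087 m³
In ft³: 0.0241087 / 0.0283168 = 0.851392 ft³

0.851 ft³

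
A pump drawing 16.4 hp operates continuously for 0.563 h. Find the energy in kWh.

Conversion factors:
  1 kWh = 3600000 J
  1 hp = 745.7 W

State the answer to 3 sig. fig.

6.89 kWh

16.4 hp × 745.7 = 12229.5 W
0.563 h × 3600 = 2026.8 s
E = P × t = 12229.5 W × 2026.8 s = 2.47868×10⁷ J
2.47868×10⁷ J ÷ (3600000 J/kWh) = 6.88522 kWh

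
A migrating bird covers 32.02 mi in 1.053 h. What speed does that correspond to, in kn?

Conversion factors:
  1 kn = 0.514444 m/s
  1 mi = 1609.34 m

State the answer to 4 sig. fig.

32.02 mi × 1609.34 → 51531.1 m
1.053 h × 3600 → 3790.8 s
v = d / t = 51531.1 m / 3790.8 s = 13.5937 m/s
13.5937 m/s ÷ (0.514444 m/s/kn) = 26.4241 kn

26.42 kn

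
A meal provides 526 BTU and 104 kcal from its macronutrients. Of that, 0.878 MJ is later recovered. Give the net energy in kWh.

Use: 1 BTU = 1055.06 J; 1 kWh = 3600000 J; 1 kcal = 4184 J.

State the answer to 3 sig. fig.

526 BTU × 1055.06 = 554962 J
104 kcal × 4184 = 435136 J
0.878 MJ × 1000000 = 878000 J
Net: 554962 + 435136 − 878000 = 112098 J
In kWh: 112098 / 3600000 = 0.0311383 kWh

0.0311 kWh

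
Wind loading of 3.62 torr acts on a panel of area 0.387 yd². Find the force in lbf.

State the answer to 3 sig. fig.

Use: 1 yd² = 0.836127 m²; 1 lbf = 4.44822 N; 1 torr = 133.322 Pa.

35.1 lbf

3.62 torr × 133.322 = 482.626 Pa
0.387 yd² × 0.836127 = 0.323581 m²
F = P × A = 482.626 Pa × 0.323581 m² = 156.169 N
156.169 N ÷ (4.44822 N/lbf) = 35.1082 lbf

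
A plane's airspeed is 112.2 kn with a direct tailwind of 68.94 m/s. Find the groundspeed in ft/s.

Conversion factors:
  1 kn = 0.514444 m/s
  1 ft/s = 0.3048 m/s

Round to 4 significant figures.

415.6 ft/s

112.2 kn × 0.514444 = 57.7206 m/s
68.94 m/s (already m/s)
Combined: 57.7206 + 68.94 = 126.661 m/s
In ft/s: 126.661 / 0.3048 = 415.554 ft/s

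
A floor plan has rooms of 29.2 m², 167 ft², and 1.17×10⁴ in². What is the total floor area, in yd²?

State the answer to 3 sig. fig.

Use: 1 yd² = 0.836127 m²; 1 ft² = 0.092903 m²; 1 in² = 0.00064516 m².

62.5 yd²

29.2 m² (already m²)
167 ft² × 0.092903 = 15.5148 m²
1.17×10⁴ in² × 0.00064516 = 7.54837 m²
Sum: 29.2 + 15.5148 + 7.54837 = 52.2632 m²
In yd²: 52.2632 / 0.836127 = 62.5063 yd²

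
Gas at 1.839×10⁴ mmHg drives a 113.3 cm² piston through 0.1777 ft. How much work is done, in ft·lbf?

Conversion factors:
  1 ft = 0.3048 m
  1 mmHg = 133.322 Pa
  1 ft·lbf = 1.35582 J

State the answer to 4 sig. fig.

1.839×10⁴ mmHg → 2.45179×10⁶ Pa
113.3 cm² → 0.01133 m²
F = P × A = 2.45179×10⁶ × 0.01133 = 27778.8 N
0.1777 ft → 0.054163 m
W = F × d = 27778.8 × 0.054163 = 1504.58 J
In ft·lbf: 1504.58 / 1.35582 = 1109.72 ft·lbf

1110 ft·lbf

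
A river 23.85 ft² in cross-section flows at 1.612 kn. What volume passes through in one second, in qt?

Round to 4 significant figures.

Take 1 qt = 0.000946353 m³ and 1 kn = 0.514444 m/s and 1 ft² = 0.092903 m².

1.612 kn × 0.514444 = 0.829284 m/s
23.85 ft² × 0.092903 = 2.21574 m²
V = v × A × t = 0.829284 m/s × 2.21574 m² × 1 s = 1.83748 m³
1.83748 m³ ÷ (0.000946353 m³/qt) = 1941.64 qt

1942 qt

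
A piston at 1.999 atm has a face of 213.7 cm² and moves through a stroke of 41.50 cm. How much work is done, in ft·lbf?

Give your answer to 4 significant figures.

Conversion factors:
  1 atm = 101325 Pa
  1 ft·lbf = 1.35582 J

1325 ft·lbf

1.999 atm → 202549 Pa
213.7 cm² → 0.02137 m²
F = P × A = 202549 × 0.02137 = 4328.47 N
41.50 cm → 0.415 m
W = F × d = 4328.47 × 0.415 = 1796.32 J
In ft·lbf: 1796.32 / 1.35582 = 1324.9 ft·lbf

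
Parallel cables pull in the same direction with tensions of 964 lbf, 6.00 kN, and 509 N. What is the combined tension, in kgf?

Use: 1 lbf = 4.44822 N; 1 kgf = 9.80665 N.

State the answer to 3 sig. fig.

964 lbf × 4.44822 = 4288.08 N
6.00 kN × 1000 = 6000 N
509 N (already N)
Combined: 4288.08 + 6000 + 509 = 10797.1 N
In kgf: 10797.1 / 9.80665 = 1101 kgf

1100 kgf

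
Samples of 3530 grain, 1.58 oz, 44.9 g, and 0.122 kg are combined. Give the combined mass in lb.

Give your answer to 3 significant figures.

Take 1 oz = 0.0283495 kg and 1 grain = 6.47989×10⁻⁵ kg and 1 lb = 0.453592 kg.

0.971 lb

3530 grain × 6.47989×10⁻⁵ = 0.22874 kg
1.58 oz × 0.0283495 = 0.0447922 kg
44.9 g × 0.001 = 0.0449 kg
0.122 kg (already kg)
Combined: 0.22874 + 0.0447922 + 0.0449 + 0.122 = 0.440432 kg
In lb: 0.440432 / 0.453592 = 0.970987 lb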